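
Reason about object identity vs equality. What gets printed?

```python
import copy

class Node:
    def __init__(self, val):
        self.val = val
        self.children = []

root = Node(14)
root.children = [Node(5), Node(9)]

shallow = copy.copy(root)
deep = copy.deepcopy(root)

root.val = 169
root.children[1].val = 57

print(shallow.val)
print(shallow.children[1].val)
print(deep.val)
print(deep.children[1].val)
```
14
57
14
9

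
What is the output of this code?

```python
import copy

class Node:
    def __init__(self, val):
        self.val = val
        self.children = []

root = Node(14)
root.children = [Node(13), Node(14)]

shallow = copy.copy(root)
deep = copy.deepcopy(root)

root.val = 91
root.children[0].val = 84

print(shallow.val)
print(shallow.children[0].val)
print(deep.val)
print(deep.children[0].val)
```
14
84
14
13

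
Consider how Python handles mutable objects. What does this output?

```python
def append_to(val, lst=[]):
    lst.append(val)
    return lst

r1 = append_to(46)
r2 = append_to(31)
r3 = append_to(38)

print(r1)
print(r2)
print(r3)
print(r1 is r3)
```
[46, 31, 38]
[46, 31, 38]
[46, 31, 38]
True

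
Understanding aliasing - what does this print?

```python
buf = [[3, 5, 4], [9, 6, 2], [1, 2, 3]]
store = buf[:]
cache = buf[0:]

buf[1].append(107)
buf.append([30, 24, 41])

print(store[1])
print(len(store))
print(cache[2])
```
[9, 6, 2, 107]
3
[1, 2, 3]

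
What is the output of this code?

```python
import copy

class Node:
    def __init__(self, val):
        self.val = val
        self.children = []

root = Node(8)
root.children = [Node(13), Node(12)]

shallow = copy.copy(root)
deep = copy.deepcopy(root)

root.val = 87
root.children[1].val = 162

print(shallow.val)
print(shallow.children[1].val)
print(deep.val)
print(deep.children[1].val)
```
8
162
8
12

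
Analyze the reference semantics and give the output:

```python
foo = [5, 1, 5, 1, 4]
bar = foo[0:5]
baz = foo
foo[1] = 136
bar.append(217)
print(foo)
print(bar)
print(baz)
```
[5, 136, 5, 1, 4]
[5, 1, 5, 1, 4, 217]
[5, 136, 5, 1, 4]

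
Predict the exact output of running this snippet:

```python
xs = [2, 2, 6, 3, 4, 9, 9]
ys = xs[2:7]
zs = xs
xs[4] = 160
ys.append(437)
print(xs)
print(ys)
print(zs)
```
[2, 2, 6, 3, 160, 9, 9]
[6, 3, 4, 9, 9, 437]
[2, 2, 6, 3, 160, 9, 9]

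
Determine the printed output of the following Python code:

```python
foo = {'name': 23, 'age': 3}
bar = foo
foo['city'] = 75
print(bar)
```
{'name': 23, 'age': 3, 'city': 75}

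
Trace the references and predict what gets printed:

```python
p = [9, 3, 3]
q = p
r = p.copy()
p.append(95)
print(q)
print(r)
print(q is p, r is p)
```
[9, 3, 3, 95]
[9, 3, 3]
True False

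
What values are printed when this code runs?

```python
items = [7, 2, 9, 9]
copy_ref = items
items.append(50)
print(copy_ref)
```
[7, 2, 9, 9, 50]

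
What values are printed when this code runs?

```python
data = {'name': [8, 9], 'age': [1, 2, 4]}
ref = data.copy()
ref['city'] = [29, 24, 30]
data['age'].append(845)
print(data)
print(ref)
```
{'name': [8, 9], 'age': [1, 2, 4, 845]}
{'name': [8, 9], 'age': [1, 2, 4, 845], 'city': [29, 24, 30]}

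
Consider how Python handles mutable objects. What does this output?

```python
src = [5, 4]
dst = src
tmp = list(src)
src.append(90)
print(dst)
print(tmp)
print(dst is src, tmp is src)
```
[5, 4, 90]
[5, 4]
True False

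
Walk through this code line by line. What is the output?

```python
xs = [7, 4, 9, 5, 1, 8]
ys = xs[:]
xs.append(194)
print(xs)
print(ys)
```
[7, 4, 9, 5, 1, 8, 194]
[7, 4, 9, 5, 1, 8]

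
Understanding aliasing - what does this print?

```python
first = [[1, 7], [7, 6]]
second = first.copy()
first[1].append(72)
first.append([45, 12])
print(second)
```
[[1, 7], [7, 6, 72]]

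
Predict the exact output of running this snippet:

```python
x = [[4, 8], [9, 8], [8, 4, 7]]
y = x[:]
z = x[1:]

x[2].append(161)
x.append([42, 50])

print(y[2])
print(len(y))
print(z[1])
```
[8, 4, 7, 161]
3
[8, 4, 7, 161]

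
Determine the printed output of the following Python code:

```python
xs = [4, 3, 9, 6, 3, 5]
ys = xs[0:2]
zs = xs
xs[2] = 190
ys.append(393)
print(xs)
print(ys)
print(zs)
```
[4, 3, 190, 6, 3, 5]
[4, 3, 393]
[4, 3, 190, 6, 3, 5]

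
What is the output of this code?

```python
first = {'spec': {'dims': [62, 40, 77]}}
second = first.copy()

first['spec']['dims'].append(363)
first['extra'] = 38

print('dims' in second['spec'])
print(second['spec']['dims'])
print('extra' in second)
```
True
[62, 40, 77, 363]
False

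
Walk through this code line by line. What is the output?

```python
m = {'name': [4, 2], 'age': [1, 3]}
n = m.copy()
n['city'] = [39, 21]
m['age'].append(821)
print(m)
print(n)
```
{'name': [4, 2], 'age': [1, 3, 821]}
{'name': [4, 2], 'age': [1, 3, 821], 'city': [39, 21]}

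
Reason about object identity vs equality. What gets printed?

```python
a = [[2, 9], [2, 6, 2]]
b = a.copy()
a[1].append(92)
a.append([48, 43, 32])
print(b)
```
[[2, 9], [2, 6, 2, 92]]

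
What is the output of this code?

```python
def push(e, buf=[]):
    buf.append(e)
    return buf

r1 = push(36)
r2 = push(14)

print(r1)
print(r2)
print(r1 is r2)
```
[36, 14]
[36, 14]
True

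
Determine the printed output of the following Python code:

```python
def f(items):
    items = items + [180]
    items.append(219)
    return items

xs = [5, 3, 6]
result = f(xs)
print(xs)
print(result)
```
[5, 3, 6]
[5, 3, 6, 180, 219]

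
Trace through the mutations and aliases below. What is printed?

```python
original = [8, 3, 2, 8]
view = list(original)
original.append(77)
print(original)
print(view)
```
[8, 3, 2, 8, 77]
[8, 3, 2, 8]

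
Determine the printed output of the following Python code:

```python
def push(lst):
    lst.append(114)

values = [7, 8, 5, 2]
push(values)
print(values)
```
[7, 8, 5, 2, 114]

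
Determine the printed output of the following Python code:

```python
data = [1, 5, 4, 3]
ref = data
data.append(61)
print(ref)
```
[1, 5, 4, 3, 61]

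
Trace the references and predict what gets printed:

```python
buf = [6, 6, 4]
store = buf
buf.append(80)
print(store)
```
[6, 6, 4, 80]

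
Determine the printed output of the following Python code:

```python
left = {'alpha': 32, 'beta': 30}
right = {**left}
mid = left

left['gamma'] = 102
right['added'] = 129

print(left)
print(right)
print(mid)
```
{'alpha': 32, 'beta': 30, 'gamma': 102}
{'alpha': 32, 'beta': 30, 'added': 129}
{'alpha': 32, 'beta': 30, 'gamma': 102}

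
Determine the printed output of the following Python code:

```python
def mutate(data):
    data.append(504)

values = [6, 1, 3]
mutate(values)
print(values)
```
[6, 1, 3, 504]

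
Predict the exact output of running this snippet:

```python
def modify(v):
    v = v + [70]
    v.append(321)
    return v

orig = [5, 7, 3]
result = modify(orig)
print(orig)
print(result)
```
[5, 7, 3]
[5, 7, 3, 70, 321]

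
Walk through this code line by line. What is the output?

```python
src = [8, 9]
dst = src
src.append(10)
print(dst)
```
[8, 9, 10]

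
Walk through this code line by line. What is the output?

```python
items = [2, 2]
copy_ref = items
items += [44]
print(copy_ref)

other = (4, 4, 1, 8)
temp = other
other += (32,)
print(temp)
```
[2, 2, 44]
(4, 4, 1, 8)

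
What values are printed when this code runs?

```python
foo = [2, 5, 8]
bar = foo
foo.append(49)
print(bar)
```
[2, 5, 8, 49]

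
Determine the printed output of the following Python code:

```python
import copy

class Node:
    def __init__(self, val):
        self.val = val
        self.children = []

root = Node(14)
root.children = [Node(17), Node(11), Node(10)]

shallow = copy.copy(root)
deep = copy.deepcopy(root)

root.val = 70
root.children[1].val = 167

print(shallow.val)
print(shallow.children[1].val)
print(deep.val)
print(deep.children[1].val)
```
14
167
14
11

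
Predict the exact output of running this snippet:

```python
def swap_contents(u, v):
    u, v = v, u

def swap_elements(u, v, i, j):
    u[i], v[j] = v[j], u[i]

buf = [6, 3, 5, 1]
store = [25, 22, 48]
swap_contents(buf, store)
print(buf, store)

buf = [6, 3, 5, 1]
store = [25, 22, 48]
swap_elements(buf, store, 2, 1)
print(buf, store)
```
[6, 3, 5, 1] [25, 22, 48]
[6, 3, 22, 1] [25, 5, 48]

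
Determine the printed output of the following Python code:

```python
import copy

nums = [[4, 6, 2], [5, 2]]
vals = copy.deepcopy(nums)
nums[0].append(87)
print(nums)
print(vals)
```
[[4, 6, 2, 87], [5, 2]]
[[4, 6, 2], [5, 2]]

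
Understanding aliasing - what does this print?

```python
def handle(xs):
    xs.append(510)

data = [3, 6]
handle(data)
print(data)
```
[3, 6, 510]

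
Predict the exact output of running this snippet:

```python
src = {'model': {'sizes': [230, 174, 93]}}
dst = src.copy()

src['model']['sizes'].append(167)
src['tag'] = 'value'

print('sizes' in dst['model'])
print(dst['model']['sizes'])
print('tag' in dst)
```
True
[230, 174, 93, 167]
False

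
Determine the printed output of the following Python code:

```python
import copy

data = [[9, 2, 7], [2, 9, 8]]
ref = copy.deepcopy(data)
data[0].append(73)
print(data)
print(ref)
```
[[9, 2, 7, 73], [2, 9, 8]]
[[9, 2, 7], [2, 9, 8]]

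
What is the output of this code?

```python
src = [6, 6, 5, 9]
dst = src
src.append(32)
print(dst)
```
[6, 6, 5, 9, 32]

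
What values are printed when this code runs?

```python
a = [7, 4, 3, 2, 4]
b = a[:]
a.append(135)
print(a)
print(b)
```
[7, 4, 3, 2, 4, 135]
[7, 4, 3, 2, 4]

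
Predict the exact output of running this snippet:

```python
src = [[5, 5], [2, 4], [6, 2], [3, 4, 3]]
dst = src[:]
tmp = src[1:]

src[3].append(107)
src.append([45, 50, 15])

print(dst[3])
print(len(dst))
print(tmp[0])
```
[3, 4, 3, 107]
4
[2, 4]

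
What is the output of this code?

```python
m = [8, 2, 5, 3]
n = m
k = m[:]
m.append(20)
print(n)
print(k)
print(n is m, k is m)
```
[8, 2, 5, 3, 20]
[8, 2, 5, 3]
True False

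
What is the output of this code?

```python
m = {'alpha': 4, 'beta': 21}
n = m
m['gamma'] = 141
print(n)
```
{'alpha': 4, 'beta': 21, 'gamma': 141}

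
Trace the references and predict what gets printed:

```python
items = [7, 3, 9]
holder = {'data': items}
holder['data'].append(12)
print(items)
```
[7, 3, 9, 12]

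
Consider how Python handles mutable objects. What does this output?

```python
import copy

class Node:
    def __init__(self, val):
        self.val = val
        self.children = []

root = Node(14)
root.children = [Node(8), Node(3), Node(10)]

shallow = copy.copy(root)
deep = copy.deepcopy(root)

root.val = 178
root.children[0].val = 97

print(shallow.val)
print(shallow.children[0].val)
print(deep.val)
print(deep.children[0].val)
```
14
97
14
8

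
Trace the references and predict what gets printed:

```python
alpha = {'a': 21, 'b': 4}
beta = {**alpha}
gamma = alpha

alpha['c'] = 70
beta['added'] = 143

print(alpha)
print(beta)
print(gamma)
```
{'a': 21, 'b': 4, 'c': 70}
{'a': 21, 'b': 4, 'added': 143}
{'a': 21, 'b': 4, 'c': 70}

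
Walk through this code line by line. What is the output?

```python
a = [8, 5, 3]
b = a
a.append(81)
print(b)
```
[8, 5, 3, 81]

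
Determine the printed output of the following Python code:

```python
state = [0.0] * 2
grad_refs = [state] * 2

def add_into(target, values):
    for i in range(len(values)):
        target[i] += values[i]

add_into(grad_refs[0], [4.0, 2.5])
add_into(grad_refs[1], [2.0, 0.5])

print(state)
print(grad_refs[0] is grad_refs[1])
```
[6.0, 3.0]
True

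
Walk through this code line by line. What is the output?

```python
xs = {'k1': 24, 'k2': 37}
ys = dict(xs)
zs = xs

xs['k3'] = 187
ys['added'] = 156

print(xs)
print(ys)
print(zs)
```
{'k1': 24, 'k2': 37, 'k3': 187}
{'k1': 24, 'k2': 37, 'added': 156}
{'k1': 24, 'k2': 37, 'k3': 187}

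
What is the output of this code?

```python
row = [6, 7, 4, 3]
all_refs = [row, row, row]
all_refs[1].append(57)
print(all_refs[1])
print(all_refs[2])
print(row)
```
[6, 7, 4, 3, 57]
[6, 7, 4, 3, 57]
[6, 7, 4, 3, 57]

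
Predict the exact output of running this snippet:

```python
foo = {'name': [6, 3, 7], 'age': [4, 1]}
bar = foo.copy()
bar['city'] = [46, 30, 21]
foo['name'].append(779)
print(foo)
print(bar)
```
{'name': [6, 3, 7, 779], 'age': [4, 1]}
{'name': [6, 3, 7, 779], 'age': [4, 1], 'city': [46, 30, 21]}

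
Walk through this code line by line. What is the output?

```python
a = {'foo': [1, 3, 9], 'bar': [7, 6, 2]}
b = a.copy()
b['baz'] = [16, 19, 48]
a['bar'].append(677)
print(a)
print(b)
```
{'foo': [1, 3, 9], 'bar': [7, 6, 2, 677]}
{'foo': [1, 3, 9], 'bar': [7, 6, 2, 677], 'baz': [16, 19, 48]}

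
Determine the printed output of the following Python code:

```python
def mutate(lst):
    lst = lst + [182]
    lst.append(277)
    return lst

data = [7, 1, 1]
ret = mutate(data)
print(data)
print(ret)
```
[7, 1, 1]
[7, 1, 1, 182, 277]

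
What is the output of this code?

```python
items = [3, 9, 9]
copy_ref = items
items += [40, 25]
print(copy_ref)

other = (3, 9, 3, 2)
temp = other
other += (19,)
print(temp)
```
[3, 9, 9, 40, 25]
(3, 9, 3, 2)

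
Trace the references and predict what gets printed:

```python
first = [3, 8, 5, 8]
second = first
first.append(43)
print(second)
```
[3, 8, 5, 8, 43]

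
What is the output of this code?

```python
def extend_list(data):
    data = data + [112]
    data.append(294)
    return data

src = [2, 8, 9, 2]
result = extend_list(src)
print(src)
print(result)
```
[2, 8, 9, 2]
[2, 8, 9, 2, 112, 294]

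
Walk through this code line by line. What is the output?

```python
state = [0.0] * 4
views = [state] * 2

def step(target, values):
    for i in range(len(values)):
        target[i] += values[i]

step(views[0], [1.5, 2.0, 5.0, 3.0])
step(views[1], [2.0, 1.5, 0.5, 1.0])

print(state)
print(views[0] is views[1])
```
[3.5, 3.5, 5.5, 4.0]
True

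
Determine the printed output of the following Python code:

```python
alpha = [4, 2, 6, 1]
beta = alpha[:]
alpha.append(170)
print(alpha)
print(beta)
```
[4, 2, 6, 1, 170]
[4, 2, 6, 1]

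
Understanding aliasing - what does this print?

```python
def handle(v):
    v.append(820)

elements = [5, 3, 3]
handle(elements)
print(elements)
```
[5, 3, 3, 820]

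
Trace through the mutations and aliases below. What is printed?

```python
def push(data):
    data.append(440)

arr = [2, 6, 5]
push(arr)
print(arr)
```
[2, 6, 5, 440]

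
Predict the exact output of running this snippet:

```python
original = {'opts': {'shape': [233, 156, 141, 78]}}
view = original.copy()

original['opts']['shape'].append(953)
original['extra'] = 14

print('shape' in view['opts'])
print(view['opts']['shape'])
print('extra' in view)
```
True
[233, 156, 141, 78, 953]
False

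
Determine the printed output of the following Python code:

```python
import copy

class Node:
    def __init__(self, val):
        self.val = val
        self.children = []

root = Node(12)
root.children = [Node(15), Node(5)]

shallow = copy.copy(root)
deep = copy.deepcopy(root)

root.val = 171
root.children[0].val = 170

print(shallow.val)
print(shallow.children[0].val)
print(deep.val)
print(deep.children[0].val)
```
12
170
12
15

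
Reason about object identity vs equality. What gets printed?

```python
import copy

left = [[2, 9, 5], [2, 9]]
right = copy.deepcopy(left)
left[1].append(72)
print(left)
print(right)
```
[[2, 9, 5], [2, 9, 72]]
[[2, 9, 5], [2, 9]]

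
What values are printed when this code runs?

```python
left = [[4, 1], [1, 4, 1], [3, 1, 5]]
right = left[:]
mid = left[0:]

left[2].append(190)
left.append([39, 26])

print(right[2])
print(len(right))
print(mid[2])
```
[3, 1, 5, 190]
3
[3, 1, 5, 190]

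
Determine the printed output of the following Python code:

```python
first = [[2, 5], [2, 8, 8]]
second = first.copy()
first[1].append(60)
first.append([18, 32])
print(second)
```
[[2, 5], [2, 8, 8, 60]]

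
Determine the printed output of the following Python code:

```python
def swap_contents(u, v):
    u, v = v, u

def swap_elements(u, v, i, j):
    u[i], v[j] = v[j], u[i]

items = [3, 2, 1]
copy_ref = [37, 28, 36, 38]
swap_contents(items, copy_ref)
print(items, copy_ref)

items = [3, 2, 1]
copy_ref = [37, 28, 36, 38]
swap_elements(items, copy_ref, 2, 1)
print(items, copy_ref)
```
[3, 2, 1] [37, 28, 36, 38]
[3, 2, 28] [37, 1, 36, 38]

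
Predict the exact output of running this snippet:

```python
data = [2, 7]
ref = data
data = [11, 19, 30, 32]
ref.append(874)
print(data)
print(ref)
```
[11, 19, 30, 32]
[2, 7, 874]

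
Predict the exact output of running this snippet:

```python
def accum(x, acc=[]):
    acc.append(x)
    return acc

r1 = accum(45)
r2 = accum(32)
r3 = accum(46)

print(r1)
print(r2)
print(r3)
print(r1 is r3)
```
[45, 32, 46]
[45, 32, 46]
[45, 32, 46]
True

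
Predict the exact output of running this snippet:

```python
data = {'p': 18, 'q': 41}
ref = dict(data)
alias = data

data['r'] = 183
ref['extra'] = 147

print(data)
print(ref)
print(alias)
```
{'p': 18, 'q': 41, 'r': 183}
{'p': 18, 'q': 41, 'extra': 147}
{'p': 18, 'q': 41, 'r': 183}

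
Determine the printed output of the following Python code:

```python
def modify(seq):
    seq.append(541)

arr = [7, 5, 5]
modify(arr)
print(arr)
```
[7, 5, 5, 541]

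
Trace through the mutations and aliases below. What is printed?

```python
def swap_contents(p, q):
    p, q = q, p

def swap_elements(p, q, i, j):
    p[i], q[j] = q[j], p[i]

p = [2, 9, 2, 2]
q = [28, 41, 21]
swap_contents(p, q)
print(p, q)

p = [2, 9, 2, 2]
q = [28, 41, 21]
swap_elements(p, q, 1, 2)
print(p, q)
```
[2, 9, 2, 2] [28, 41, 21]
[2, 21, 2, 2] [28, 41, 9]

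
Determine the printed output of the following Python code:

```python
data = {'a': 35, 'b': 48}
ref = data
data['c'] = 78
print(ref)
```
{'a': 35, 'b': 48, 'c': 78}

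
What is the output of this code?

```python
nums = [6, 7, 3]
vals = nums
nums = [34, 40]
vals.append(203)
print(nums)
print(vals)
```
[34, 40]
[6, 7, 3, 203]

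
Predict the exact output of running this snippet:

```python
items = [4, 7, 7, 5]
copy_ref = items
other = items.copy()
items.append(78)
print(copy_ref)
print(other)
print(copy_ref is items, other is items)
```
[4, 7, 7, 5, 78]
[4, 7, 7, 5]
True False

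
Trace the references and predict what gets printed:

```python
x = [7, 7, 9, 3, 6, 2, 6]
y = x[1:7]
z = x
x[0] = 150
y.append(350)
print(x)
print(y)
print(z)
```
[150, 7, 9, 3, 6, 2, 6]
[7, 9, 3, 6, 2, 6, 350]
[150, 7, 9, 3, 6, 2, 6]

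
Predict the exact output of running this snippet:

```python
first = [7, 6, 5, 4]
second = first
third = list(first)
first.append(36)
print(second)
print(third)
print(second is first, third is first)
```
[7, 6, 5, 4, 36]
[7, 6, 5, 4]
True False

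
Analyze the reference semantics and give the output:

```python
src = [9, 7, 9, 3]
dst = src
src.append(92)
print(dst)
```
[9, 7, 9, 3, 92]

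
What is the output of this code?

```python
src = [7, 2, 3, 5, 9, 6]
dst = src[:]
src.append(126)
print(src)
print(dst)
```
[7, 2, 3, 5, 9, 6, 126]
[7, 2, 3, 5, 9, 6]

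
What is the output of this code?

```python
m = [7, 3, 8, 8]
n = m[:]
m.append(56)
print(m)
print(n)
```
[7, 3, 8, 8, 56]
[7, 3, 8, 8]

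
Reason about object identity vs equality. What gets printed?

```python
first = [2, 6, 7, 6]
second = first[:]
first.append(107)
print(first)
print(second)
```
[2, 6, 7, 6, 107]
[2, 6, 7, 6]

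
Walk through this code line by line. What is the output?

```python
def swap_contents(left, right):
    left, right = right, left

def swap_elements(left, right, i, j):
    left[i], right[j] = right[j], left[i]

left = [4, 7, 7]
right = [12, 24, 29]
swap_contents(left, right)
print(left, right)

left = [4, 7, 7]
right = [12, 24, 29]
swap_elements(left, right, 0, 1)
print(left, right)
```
[4, 7, 7] [12, 24, 29]
[24, 7, 7] [12, 4, 29]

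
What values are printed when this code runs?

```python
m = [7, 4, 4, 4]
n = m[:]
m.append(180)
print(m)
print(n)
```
[7, 4, 4, 4, 180]
[7, 4, 4, 4]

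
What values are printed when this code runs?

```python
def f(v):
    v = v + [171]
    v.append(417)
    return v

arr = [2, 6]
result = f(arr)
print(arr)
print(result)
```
[2, 6]
[2, 6, 171, 417]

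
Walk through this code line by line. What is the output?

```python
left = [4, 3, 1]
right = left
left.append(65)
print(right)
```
[4, 3, 1, 65]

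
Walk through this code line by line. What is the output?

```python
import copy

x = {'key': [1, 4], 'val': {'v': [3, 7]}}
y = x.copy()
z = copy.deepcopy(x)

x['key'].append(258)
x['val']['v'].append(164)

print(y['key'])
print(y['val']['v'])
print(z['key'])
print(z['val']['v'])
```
[1, 4, 258]
[3, 7, 164]
[1, 4]
[3, 7]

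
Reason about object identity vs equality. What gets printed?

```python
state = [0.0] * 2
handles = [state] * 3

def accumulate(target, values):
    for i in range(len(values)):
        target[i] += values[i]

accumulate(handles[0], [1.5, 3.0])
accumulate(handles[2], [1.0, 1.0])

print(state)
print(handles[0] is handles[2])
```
[2.5, 4.0]
True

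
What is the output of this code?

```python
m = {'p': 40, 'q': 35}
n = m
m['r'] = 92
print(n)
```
{'p': 40, 'q': 35, 'r': 92}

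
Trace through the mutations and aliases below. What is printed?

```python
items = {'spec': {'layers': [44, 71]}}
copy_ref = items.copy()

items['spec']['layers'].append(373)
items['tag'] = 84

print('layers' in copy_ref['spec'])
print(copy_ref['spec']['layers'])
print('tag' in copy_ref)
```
True
[44, 71, 373]
False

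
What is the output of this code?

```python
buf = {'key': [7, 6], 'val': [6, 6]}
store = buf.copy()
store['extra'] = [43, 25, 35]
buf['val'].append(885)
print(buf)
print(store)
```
{'key': [7, 6], 'val': [6, 6, 885]}
{'key': [7, 6], 'val': [6, 6, 885], 'extra': [43, 25, 35]}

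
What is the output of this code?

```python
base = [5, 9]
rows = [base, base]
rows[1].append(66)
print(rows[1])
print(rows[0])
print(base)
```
[5, 9, 66]
[5, 9, 66]
[5, 9, 66]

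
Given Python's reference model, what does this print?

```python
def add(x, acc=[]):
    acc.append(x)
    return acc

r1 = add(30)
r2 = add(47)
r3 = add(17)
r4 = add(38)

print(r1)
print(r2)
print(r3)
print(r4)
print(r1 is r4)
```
[30, 47, 17, 38]
[30, 47, 17, 38]
[30, 47, 17, 38]
[30, 47, 17, 38]
True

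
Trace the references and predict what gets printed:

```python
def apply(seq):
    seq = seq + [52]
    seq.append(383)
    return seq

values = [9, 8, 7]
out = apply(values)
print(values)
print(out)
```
[9, 8, 7]
[9, 8, 7, 52, 383]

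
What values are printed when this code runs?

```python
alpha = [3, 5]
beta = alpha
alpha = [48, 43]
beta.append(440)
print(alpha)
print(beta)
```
[48, 43]
[3, 5, 440]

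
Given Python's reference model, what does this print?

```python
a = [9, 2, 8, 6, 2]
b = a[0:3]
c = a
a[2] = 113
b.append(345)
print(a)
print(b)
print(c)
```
[9, 2, 113, 6, 2]
[9, 2, 8, 345]
[9, 2, 113, 6, 2]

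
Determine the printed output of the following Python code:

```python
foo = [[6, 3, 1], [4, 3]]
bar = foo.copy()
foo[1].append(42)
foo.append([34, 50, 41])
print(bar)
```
[[6, 3, 1], [4, 3, 42]]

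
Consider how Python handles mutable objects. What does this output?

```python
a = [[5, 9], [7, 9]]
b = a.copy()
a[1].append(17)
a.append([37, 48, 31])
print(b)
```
[[5, 9], [7, 9, 17]]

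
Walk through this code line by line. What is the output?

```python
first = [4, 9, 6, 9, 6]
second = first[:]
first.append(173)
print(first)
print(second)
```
[4, 9, 6, 9, 6, 173]
[4, 9, 6, 9, 6]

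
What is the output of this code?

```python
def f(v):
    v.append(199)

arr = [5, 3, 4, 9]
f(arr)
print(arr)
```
[5, 3, 4, 9, 199]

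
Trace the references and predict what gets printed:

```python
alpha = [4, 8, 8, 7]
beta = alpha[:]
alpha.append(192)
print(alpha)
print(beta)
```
[4, 8, 8, 7, 192]
[4, 8, 8, 7]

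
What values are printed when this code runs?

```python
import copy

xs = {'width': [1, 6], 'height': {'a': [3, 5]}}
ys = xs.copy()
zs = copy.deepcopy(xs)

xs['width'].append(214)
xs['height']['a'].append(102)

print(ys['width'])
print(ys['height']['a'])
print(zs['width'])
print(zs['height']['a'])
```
[1, 6, 214]
[3, 5, 102]
[1, 6]
[3, 5]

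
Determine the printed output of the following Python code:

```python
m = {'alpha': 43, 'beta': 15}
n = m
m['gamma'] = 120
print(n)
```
{'alpha': 43, 'beta': 15, 'gamma': 120}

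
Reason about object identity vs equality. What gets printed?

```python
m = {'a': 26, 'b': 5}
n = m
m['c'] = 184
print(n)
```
{'a': 26, 'b': 5, 'c': 184}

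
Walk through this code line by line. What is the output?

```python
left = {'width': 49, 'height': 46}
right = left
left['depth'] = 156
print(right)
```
{'width': 49, 'height': 46, 'depth': 156}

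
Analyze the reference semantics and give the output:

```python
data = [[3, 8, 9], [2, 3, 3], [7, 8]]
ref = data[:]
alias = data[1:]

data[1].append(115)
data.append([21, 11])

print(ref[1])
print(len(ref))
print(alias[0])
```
[2, 3, 3, 115]
3
[2, 3, 3, 115]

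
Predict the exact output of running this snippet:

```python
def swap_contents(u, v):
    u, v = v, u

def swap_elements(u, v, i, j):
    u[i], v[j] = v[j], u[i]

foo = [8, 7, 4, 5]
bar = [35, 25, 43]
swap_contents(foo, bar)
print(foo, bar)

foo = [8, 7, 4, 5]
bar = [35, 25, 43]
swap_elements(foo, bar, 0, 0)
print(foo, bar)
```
[8, 7, 4, 5] [35, 25, 43]
[35, 7, 4, 5] [8, 25, 43]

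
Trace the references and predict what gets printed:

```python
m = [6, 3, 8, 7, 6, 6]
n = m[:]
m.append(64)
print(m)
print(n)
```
[6, 3, 8, 7, 6, 6, 64]
[6, 3, 8, 7, 6, 6]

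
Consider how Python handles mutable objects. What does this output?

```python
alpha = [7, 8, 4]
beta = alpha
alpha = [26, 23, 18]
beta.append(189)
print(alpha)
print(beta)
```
[26, 23, 18]
[7, 8, 4, 189]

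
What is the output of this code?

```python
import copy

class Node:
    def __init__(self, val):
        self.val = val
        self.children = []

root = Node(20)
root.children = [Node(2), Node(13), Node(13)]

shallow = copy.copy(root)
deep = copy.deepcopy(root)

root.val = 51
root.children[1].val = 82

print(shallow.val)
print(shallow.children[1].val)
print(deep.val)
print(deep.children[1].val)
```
20
82
20
13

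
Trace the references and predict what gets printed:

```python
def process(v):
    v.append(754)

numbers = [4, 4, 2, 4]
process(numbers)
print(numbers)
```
[4, 4, 2, 4, 754]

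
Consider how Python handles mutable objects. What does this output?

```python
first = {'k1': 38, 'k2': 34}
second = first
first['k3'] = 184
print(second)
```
{'k1': 38, 'k2': 34, 'k3': 184}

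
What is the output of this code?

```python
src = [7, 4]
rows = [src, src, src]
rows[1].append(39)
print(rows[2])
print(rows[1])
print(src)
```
[7, 4, 39]
[7, 4, 39]
[7, 4, 39]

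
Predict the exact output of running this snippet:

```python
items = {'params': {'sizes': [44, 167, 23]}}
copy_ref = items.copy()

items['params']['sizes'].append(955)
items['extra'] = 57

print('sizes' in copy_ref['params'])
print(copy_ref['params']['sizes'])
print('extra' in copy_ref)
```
True
[44, 167, 23, 955]
False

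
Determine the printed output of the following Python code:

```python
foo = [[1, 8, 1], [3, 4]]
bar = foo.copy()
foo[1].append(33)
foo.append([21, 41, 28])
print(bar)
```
[[1, 8, 1], [3, 4, 33]]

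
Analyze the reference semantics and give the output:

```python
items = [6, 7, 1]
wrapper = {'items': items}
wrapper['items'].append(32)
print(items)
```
[6, 7, 1, 32]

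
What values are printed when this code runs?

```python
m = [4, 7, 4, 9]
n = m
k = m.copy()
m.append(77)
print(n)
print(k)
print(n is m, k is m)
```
[4, 7, 4, 9, 77]
[4, 7, 4, 9]
True False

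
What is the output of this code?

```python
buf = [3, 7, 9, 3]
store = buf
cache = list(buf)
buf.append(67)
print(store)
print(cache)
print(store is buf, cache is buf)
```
[3, 7, 9, 3, 67]
[3, 7, 9, 3]
True False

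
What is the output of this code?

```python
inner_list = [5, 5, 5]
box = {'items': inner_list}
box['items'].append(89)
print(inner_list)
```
[5, 5, 5, 89]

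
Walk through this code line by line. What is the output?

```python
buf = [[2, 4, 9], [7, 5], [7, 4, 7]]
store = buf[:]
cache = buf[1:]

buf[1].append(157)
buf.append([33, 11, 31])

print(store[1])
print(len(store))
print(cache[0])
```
[7, 5, 157]
3
[7, 5, 157]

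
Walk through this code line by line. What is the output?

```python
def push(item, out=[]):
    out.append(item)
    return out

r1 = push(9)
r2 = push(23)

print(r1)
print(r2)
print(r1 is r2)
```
[9, 23]
[9, 23]
True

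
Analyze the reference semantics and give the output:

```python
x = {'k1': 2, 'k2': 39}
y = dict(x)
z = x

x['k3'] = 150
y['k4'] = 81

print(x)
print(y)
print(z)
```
{'k1': 2, 'k2': 39, 'k3': 150}
{'k1': 2, 'k2': 39, 'k4': 81}
{'k1': 2, 'k2': 39, 'k3': 150}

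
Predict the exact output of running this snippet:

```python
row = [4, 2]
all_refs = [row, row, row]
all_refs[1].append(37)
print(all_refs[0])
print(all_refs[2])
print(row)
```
[4, 2, 37]
[4, 2, 37]
[4, 2, 37]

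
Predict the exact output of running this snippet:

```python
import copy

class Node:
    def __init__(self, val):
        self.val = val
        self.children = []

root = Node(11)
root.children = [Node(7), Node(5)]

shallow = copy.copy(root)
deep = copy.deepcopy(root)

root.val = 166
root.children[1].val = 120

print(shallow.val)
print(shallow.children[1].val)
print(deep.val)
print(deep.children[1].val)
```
11
120
11
5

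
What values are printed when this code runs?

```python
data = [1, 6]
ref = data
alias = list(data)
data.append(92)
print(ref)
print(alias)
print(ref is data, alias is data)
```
[1, 6, 92]
[1, 6]
True False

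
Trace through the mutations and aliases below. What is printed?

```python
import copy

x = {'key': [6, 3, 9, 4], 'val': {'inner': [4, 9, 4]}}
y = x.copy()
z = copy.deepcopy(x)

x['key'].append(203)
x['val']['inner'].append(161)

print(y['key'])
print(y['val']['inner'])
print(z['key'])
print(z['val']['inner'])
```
[6, 3, 9, 4, 203]
[4, 9, 4, 161]
[6, 3, 9, 4]
[4, 9, 4]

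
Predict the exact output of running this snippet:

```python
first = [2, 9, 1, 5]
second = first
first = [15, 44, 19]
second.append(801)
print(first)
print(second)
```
[15, 44, 19]
[2, 9, 1, 5, 801]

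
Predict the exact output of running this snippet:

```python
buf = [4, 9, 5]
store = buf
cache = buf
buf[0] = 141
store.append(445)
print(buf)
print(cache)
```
[141, 9, 5, 445]
[141, 9, 5, 445]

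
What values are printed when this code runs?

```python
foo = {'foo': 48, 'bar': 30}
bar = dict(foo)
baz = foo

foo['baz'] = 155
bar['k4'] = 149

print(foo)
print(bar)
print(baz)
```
{'foo': 48, 'bar': 30, 'baz': 155}
{'foo': 48, 'bar': 30, 'k4': 149}
{'foo': 48, 'bar': 30, 'baz': 155}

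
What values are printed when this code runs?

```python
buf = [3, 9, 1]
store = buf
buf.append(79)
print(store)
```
[3, 9, 1, 79]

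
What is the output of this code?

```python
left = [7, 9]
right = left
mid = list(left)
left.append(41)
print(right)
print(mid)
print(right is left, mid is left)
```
[7, 9, 41]
[7, 9]
True False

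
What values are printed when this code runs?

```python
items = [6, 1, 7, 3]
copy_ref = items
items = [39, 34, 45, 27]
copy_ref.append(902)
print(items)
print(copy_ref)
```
[39, 34, 45, 27]
[6, 1, 7, 3, 902]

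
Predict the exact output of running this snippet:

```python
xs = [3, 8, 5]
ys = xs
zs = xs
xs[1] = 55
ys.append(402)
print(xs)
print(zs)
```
[3, 55, 5, 402]
[3, 55, 5, 402]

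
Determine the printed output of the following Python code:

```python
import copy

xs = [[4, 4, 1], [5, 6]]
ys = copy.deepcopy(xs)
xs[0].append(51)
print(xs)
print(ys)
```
[[4, 4, 1, 51], [5, 6]]
[[4, 4, 1], [5, 6]]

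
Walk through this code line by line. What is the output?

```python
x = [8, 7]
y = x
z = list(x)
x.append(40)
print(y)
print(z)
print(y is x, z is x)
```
[8, 7, 40]
[8, 7]
True False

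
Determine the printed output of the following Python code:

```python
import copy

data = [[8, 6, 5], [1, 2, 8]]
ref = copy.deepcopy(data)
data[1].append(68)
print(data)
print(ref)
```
[[8, 6, 5], [1, 2, 8, 68]]
[[8, 6, 5], [1, 2, 8]]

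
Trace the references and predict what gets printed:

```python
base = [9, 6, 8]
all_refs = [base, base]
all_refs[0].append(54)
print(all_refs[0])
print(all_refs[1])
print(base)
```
[9, 6, 8, 54]
[9, 6, 8, 54]
[9, 6, 8, 54]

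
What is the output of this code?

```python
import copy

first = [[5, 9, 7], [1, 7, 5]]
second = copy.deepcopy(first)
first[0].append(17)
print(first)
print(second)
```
[[5, 9, 7, 17], [1, 7, 5]]
[[5, 9, 7], [1, 7, 5]]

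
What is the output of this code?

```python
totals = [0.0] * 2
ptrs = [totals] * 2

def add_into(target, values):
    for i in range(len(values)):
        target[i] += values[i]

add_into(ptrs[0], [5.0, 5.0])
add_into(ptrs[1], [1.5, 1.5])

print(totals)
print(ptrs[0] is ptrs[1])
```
[6.5, 6.5]
True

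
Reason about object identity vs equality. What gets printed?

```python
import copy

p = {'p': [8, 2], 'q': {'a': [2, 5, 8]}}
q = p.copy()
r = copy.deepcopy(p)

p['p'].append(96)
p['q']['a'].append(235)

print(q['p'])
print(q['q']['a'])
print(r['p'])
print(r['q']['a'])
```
[8, 2, 96]
[2, 5, 8, 235]
[8, 2]
[2, 5, 8]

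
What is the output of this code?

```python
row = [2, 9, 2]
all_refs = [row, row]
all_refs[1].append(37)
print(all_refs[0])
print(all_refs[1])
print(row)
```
[2, 9, 2, 37]
[2, 9, 2, 37]
[2, 9, 2, 37]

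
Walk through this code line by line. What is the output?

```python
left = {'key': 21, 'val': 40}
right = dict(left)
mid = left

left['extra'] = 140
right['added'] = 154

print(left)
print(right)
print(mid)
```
{'key': 21, 'val': 40, 'extra': 140}
{'key': 21, 'val': 40, 'added': 154}
{'key': 21, 'val': 40, 'extra': 140}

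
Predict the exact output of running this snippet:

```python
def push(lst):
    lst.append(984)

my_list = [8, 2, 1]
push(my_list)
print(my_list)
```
[8, 2, 1, 984]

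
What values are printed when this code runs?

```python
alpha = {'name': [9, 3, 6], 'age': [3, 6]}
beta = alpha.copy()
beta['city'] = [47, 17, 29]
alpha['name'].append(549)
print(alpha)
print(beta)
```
{'name': [9, 3, 6, 549], 'age': [3, 6]}
{'name': [9, 3, 6, 549], 'age': [3, 6], 'city': [47, 17, 29]}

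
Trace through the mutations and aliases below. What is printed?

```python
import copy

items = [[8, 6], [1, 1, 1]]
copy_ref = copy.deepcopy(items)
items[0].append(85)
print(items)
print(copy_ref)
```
[[8, 6, 85], [1, 1, 1]]
[[8, 6], [1, 1, 1]]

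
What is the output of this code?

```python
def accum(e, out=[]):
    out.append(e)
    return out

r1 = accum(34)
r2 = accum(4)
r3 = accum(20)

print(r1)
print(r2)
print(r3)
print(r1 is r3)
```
[34, 4, 20]
[34, 4, 20]
[34, 4, 20]
True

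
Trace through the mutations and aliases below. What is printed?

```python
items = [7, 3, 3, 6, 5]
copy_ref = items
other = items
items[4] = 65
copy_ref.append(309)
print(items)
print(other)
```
[7, 3, 3, 6, 65, 309]
[7, 3, 3, 6, 65, 309]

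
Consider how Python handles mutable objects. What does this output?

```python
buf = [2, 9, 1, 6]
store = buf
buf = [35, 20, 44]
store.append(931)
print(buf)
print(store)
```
[35, 20, 44]
[2, 9, 1, 6, 931]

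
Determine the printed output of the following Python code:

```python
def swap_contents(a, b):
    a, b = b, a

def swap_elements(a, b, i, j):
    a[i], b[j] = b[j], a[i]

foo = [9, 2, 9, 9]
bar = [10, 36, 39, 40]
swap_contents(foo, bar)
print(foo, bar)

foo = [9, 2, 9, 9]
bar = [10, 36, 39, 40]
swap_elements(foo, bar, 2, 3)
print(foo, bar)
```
[9, 2, 9, 9] [10, 36, 39, 40]
[9, 2, 40, 9] [10, 36, 39, 9]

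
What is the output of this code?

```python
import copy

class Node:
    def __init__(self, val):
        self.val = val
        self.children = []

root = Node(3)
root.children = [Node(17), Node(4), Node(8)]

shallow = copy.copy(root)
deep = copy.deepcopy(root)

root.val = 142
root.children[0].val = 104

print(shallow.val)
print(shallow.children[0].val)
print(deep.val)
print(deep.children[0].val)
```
3
104
3
17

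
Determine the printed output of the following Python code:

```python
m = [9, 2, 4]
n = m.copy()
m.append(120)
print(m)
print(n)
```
[9, 2, 4, 120]
[9, 2, 4]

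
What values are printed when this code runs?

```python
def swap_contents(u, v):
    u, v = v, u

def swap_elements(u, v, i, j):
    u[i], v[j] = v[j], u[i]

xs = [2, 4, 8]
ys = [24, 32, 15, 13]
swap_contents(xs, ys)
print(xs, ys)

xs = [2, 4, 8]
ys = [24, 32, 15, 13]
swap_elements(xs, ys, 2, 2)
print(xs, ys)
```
[2, 4, 8] [24, 32, 15, 13]
[2, 4, 15] [24, 32, 8, 13]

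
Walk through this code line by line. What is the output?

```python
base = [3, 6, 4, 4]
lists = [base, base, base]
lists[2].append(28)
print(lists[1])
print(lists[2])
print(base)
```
[3, 6, 4, 4, 28]
[3, 6, 4, 4, 28]
[3, 6, 4, 4, 28]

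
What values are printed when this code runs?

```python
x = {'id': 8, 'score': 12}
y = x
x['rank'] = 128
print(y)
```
{'id': 8, 'score': 12, 'rank': 128}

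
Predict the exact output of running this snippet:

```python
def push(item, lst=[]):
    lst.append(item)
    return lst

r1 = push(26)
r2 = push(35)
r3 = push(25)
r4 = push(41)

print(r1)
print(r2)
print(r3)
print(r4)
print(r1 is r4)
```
[26, 35, 25, 41]
[26, 35, 25, 41]
[26, 35, 25, 41]
[26, 35, 25, 41]
True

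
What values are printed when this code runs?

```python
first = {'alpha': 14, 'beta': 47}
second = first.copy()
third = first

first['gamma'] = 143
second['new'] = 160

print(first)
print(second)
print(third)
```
{'alpha': 14, 'beta': 47, 'gamma': 143}
{'alpha': 14, 'beta': 47, 'new': 160}
{'alpha': 14, 'beta': 47, 'gamma': 143}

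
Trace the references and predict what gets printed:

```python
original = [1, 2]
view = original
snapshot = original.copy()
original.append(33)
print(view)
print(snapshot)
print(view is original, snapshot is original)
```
[1, 2, 33]
[1, 2]
True False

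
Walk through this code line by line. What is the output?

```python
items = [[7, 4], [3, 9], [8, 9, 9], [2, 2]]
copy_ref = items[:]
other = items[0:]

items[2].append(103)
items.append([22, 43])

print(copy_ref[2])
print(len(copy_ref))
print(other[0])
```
[8, 9, 9, 103]
4
[7, 4]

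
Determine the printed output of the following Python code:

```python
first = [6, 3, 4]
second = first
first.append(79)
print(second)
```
[6, 3, 4, 79]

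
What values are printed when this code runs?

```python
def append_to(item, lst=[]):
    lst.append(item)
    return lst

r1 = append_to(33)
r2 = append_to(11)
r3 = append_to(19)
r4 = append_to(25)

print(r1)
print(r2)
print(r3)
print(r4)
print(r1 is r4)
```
[33, 11, 19, 25]
[33, 11, 19, 25]
[33, 11, 19, 25]
[33, 11, 19, 25]
True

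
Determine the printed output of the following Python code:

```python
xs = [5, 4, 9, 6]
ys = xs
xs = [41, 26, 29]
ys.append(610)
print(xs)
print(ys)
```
[41, 26, 29]
[5, 4, 9, 6, 610]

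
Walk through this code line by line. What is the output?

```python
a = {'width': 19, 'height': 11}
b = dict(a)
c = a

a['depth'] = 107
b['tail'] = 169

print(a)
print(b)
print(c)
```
{'width': 19, 'height': 11, 'depth': 107}
{'width': 19, 'height': 11, 'tail': 169}
{'width': 19, 'height': 11, 'depth': 107}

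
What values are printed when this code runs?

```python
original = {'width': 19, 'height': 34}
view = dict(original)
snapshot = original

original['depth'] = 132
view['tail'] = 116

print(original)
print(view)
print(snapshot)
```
{'width': 19, 'height': 34, 'depth': 132}
{'width': 19, 'height': 34, 'tail': 116}
{'width': 19, 'height': 34, 'depth': 132}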